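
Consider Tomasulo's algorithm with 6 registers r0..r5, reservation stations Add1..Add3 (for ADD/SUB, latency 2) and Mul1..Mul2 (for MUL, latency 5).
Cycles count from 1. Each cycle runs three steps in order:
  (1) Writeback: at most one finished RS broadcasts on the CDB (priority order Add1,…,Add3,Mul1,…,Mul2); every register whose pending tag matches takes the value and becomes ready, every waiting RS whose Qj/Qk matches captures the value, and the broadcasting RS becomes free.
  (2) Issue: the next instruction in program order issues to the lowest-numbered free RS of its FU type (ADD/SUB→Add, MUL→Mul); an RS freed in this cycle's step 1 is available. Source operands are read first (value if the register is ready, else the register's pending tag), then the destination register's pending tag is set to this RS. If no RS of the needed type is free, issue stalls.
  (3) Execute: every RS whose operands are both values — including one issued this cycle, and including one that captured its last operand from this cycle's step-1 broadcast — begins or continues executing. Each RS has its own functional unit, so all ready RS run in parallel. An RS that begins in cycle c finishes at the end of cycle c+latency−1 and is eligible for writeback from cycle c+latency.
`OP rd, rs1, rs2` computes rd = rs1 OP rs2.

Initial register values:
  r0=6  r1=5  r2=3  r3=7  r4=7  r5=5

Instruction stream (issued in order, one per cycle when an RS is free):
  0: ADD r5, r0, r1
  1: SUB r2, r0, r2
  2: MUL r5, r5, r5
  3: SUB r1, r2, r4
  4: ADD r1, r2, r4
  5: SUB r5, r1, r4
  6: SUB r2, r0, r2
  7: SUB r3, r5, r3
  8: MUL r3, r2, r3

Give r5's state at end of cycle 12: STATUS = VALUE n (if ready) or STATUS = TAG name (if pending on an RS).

STATUS = VALUE 3

  c1: issue ADD r5<-Add1  regs: r0:6,r1:5,r2:3,r3:7,r4:7,r5:Add1
  c2: issue SUB r2<-Add2  regs: r0:6,r1:5,r2:Add2,r3:7,r4:7,r5:Add1
  c3: CDB Add1=11; issue MUL r5<-Mul1  regs: r0:6,r1:5,r2:Add2,r3:7,r4:7,r5:Mul1
  c4: CDB Add2=3; issue SUB r1<-Add1  regs: r0:6,r1:Add1,r2:3,r3:7,r4:7,r5:Mul1
  c5: issue ADD r1<-Add2  regs: r0:6,r1:Add2,r2:3,r3:7,r4:7,r5:Mul1
  c6: CDB Add1=-4; issue SUB r5<-Add1  regs: r0:6,r1:Add2,r2:3,r3:7,r4:7,r5:Add1
  c7: CDB Add2=10; issue SUB r2<-Add2  regs: r0:6,r1:10,r2:Add2,r3:7,r4:7,r5:Add1
  c8: CDB Mul1=121; issue SUB r3<-Add3  regs: r0:6,r1:10,r2:Add2,r3:Add3,r4:7,r5:Add1
  c9: CDB Add1=3; issue MUL r3<-Mul1  regs: r0:6,r1:10,r2:Add2,r3:Mul1,r4:7,r5:3
  c10: CDB Add2=3  regs: r0:6,r1:10,r2:3,r3:Mul1,r4:7,r5:3
  c11: CDB Add3=-4  regs: r0:6,r1:10,r2:3,r3:Mul1,r4:7,r5:3
  c12: -  regs: r0:6,r1:10,r2:3,r3:Mul1,r4:7,r5:3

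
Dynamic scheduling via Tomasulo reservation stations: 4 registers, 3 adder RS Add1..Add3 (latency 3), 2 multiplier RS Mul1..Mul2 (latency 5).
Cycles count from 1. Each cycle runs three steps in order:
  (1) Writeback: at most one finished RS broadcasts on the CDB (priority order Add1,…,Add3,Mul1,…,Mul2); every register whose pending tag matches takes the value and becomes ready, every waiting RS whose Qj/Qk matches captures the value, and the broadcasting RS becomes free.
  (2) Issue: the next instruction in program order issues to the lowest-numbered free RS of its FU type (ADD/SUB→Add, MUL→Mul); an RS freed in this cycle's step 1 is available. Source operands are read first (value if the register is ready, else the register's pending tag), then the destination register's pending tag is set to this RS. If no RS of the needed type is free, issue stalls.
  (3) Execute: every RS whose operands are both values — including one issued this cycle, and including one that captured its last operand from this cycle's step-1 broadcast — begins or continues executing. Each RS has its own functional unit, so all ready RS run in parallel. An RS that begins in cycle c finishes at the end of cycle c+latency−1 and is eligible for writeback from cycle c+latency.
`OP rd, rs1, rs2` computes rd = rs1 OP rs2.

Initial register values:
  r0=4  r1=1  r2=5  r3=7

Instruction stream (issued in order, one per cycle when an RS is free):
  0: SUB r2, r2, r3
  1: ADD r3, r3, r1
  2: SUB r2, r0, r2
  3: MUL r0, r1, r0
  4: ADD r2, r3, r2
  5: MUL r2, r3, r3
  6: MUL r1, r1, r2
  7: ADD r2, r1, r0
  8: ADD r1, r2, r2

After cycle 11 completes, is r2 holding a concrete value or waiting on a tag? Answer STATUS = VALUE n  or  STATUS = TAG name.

  c1: issue SUB r2<-Add1  regs: r0:4,r1:1,r2:Add1,r3:7
  c2: issue ADD r3<-Add2  regs: r0:4,r1:1,r2:Add1,r3:Add2
  c3: issue SUB r2<-Add3  regs: r0:4,r1:1,r2:Add3,r3:Add2
  c4: CDB Add1=-2; issue MUL r0<-Mul1  regs: r0:Mul1,r1:1,r2:Add3,r3:Add2
  c5: CDB Add2=8; issue ADD r2<-Add1  regs: r0:Mul1,r1:1,r2:Add1,r3:8
  c6: issue MUL r2<-Mul2  regs: r0:Mul1,r1:1,r2:Mul2,r3:8
  c7: CDB Add3=6; stall  regs: r0:Mul1,r1:1,r2:Mul2,r3:8
  c8: stall  regs: r0:Mul1,r1:1,r2:Mul2,r3:8
  c9: CDB Mul1=4; issue MUL r1<-Mul1  regs: r0:4,r1:Mul1,r2:Mul2,r3:8
  c10: CDB Add1=14; issue ADD r2<-Add1  regs: r0:4,r1:Mul1,r2:Add1,r3:8
  c11: CDB Mul2=64; issue ADD r1<-Add2  regs: r0:4,r1:Add2,r2:Add1,r3:8

STATUS = TAG Add1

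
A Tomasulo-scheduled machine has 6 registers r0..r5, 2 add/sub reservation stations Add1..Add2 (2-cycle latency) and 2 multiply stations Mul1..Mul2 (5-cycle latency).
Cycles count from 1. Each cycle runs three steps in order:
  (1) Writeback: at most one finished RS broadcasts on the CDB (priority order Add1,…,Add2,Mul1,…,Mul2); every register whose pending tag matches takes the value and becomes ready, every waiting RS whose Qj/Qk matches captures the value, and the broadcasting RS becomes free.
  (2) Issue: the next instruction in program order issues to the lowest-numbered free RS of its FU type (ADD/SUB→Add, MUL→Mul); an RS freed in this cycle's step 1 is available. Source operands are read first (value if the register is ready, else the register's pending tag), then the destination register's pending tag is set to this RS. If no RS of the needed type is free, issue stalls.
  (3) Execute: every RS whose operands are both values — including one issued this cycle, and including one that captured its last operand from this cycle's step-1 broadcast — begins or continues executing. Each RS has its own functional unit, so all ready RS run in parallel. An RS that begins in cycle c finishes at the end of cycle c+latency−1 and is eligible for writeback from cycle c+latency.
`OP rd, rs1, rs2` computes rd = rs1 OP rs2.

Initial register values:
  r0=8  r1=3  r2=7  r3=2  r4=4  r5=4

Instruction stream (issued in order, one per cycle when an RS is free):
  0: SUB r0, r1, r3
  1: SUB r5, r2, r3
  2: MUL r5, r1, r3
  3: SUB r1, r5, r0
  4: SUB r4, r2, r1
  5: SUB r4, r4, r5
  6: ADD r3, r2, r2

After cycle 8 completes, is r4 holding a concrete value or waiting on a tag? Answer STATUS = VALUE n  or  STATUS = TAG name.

c1: issue SUB r0<-Add1 | r0:Add1,r1:3,r2:7,r3:2,r4:4,r5:4
c2: issue SUB r5<-Add2 | r0:Add1,r1:3,r2:7,r3:2,r4:4,r5:Add2
c3: CDB Add1=1; issue MUL r5<-Mul1 | r0:1,r1:3,r2:7,r3:2,r4:4,r5:Mul1
c4: CDB Add2=5; issue SUB r1<-Add1 | r0:1,r1:Add1,r2:7,r3:2,r4:4,r5:Mul1
c5: issue SUB r4<-Add2 | r0:1,r1:Add1,r2:7,r3:2,r4:Add2,r5:Mul1
c6: stall | r0:1,r1:Add1,r2:7,r3:2,r4:Add2,r5:Mul1
c7: stall | r0:1,r1:Add1,r2:7,r3:2,r4:Add2,r5:Mul1
c8: CDB Mul1=6; stall | r0:1,r1:Add1,r2:7,r3:2,r4:Add2,r5:6

STATUS = TAG Add2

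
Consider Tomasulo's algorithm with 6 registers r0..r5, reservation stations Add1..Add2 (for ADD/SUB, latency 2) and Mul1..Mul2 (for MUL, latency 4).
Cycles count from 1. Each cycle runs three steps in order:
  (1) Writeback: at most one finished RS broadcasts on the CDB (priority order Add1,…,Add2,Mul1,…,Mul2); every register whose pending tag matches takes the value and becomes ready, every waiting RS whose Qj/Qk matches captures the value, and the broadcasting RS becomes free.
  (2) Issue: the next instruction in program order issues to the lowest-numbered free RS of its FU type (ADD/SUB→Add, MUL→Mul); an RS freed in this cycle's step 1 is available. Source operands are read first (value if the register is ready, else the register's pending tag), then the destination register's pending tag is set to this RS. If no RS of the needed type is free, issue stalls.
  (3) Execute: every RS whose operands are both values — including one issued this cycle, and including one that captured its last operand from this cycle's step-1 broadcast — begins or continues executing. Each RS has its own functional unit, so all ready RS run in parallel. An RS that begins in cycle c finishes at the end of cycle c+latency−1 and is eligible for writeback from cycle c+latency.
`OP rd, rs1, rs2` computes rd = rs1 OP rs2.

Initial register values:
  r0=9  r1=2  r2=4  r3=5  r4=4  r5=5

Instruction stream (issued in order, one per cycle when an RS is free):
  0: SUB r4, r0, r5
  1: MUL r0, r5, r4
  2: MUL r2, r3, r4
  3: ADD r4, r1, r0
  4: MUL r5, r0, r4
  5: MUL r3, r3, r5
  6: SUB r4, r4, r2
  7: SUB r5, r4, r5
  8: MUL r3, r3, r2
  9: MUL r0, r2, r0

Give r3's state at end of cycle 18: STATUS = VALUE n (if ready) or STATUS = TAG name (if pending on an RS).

cycle 1: issue SUB r4<-Add1 // r0:9,r1:2,r2:4,r3:5,r4:Add1,r5:5
cycle 2: issue MUL r0<-Mul1 // r0:Mul1,r1:2,r2:4,r3:5,r4:Add1,r5:5
cycle 3: CDB Add1=4; issue MUL r2<-Mul2 // r0:Mul1,r1:2,r2:Mul2,r3:5,r4:4,r5:5
cycle 4: issue ADD r4<-Add1 // r0:Mul1,r1:2,r2:Mul2,r3:5,r4:Add1,r5:5
cycle 5: stall // r0:Mul1,r1:2,r2:Mul2,r3:5,r4:Add1,r5:5
cycle 6: stall // r0:Mul1,r1:2,r2:Mul2,r3:5,r4:Add1,r5:5
cycle 7: CDB Mul1=20; issue MUL r5<-Mul1 // r0:20,r1:2,r2:Mul2,r3:5,r4:Add1,r5:Mul1
cycle 8: CDB Mul2=20; issue MUL r3<-Mul2 // r0:20,r1:2,r2:20,r3:Mul2,r4:Add1,r5:Mul1
cycle 9: CDB Add1=22; issue SUB r4<-Add1 // r0:20,r1:2,r2:20,r3:Mul2,r4:Add1,r5:Mul1
cycle 10: issue SUB r5<-Add2 // r0:20,r1:2,r2:20,r3:Mul2,r4:Add1,r5:Add2
cycle 11: CDB Add1=2; stall // r0:20,r1:2,r2:20,r3:Mul2,r4:2,r5:Add2
cycle 12: stall // r0:20,r1:2,r2:20,r3:Mul2,r4:2,r5:Add2
cycle 13: CDB Mul1=440; issue MUL r3<-Mul1 // r0:20,r1:2,r2:20,r3:Mul1,r4:2,r5:Add2
cycle 14: stall // r0:20,r1:2,r2:20,r3:Mul1,r4:2,r5:Add2
cycle 15: CDB Add2=-438; stall // r0:20,r1:2,r2:20,r3:Mul1,r4:2,r5:-438
cycle 16: stall // r0:20,r1:2,r2:20,r3:Mul1,r4:2,r5:-438
cycle 17: CDB Mul2=2200; issue MUL r0<-Mul2 // r0:Mul2,r1:2,r2:20,r3:Mul1,r4:2,r5:-438
cycle 18: - // r0:Mul2,r1:2,r2:20,r3:Mul1,r4:2,r5:-438

STATUS = TAG Mul1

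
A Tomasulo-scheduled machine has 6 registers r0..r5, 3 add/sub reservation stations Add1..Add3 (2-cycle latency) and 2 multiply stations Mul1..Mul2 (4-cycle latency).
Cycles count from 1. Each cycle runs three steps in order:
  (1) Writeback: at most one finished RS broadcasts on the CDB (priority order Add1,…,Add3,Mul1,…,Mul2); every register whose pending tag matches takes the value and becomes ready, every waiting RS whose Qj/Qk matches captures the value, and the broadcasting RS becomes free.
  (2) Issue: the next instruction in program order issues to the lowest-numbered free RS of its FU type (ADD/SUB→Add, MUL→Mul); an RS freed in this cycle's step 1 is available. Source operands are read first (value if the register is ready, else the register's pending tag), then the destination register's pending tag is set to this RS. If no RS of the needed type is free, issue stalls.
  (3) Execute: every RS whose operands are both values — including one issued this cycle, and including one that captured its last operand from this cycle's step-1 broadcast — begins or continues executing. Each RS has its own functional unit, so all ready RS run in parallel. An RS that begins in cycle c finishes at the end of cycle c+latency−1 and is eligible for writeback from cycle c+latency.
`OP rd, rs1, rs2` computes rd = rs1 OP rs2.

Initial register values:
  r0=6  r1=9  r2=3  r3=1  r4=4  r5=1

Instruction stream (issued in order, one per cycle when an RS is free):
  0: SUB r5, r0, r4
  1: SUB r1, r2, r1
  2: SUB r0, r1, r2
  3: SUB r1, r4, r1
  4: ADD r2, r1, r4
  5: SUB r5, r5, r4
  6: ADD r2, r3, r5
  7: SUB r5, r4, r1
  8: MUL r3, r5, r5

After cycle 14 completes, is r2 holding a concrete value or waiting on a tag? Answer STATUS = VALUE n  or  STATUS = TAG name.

cycle 1: issue SUB r5<-Add1 // r0:6,r1:9,r2:3,r3:1,r4:4,r5:Add1
cycle 2: issue SUB r1<-Add2 // r0:6,r1:Add2,r2:3,r3:1,r4:4,r5:Add1
cycle 3: CDB Add1=2; issue SUB r0<-Add1 // r0:Add1,r1:Add2,r2:3,r3:1,r4:4,r5:2
cycle 4: CDB Add2=-6; issue SUB r1<-Add2 // r0:Add1,r1:Add2,r2:3,r3:1,r4:4,r5:2
cycle 5: issue ADD r2<-Add3 // r0:Add1,r1:Add2,r2:Add3,r3:1,r4:4,r5:2
cycle 6: CDB Add1=-9; issue SUB r5<-Add1 // r0:-9,r1:Add2,r2:Add3,r3:1,r4:4,r5:Add1
cycle 7: CDB Add2=10; issue ADD r2<-Add2 // r0:-9,r1:10,r2:Add2,r3:1,r4:4,r5:Add1
cycle 8: CDB Add1=-2; issue SUB r5<-Add1 // r0:-9,r1:10,r2:Add2,r3:1,r4:4,r5:Add1
cycle 9: CDB Add3=14; issue MUL r3<-Mul1 // r0:-9,r1:10,r2:Add2,r3:Mul1,r4:4,r5:Add1
cycle 10: CDB Add1=-6 // r0:-9,r1:10,r2:Add2,r3:Mul1,r4:4,r5:-6
cycle 11: CDB Add2=-1 // r0:-9,r1:10,r2:-1,r3:Mul1,r4:4,r5:-6
cycle 12: - // r0:-9,r1:10,r2:-1,r3:Mul1,r4:4,r5:-6
cycle 13: - // r0:-9,r1:10,r2:-1,r3:Mul1,r4:4,r5:-6
cycle 14: CDB Mul1=36 // r0:-9,r1:10,r2:-1,r3:36,r4:4,r5:-6

STATUS = VALUE -1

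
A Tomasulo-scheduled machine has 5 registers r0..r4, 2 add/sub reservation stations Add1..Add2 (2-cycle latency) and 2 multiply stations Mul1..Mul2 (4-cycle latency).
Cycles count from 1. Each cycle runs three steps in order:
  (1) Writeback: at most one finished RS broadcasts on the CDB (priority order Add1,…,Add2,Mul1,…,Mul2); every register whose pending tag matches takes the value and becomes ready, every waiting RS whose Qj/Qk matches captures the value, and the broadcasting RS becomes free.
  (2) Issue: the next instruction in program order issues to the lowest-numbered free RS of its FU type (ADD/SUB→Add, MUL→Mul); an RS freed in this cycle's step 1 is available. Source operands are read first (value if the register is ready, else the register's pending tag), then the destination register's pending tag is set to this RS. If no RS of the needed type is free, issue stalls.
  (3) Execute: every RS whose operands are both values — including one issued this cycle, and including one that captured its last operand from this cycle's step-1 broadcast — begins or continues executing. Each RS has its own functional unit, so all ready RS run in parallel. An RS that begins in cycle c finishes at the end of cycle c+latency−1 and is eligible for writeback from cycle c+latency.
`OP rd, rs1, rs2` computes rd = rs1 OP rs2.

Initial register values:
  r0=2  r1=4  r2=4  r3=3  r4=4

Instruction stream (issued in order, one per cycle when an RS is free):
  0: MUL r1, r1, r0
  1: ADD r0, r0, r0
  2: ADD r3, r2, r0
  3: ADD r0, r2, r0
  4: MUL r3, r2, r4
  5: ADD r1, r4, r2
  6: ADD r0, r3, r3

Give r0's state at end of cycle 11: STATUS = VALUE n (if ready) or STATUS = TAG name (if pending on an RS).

STATUS = VALUE 32

cycle 1: issue MUL r1<-Mul1 // r0:2,r1:Mul1,r2:4,r3:3,r4:4
cycle 2: issue ADD r0<-Add1 // r0:Add1,r1:Mul1,r2:4,r3:3,r4:4
cycle 3: issue ADD r3<-Add2 // r0:Add1,r1:Mul1,r2:4,r3:Add2,r4:4
cycle 4: CDB Add1=4; issue ADD r0<-Add1 // r0:Add1,r1:Mul1,r2:4,r3:Add2,r4:4
cycle 5: CDB Mul1=8; issue MUL r3<-Mul1 // r0:Add1,r1:8,r2:4,r3:Mul1,r4:4
cycle 6: CDB Add1=8; issue ADD r1<-Add1 // r0:8,r1:Add1,r2:4,r3:Mul1,r4:4
cycle 7: CDB Add2=8; issue ADD r0<-Add2 // r0:Add2,r1:Add1,r2:4,r3:Mul1,r4:4
cycle 8: CDB Add1=8 // r0:Add2,r1:8,r2:4,r3:Mul1,r4:4
cycle 9: CDB Mul1=16 // r0:Add2,r1:8,r2:4,r3:16,r4:4
cycle 10: - // r0:Add2,r1:8,r2:4,r3:16,r4:4
cycle 11: CDB Add2=32 // r0:32,r1:8,r2:4,r3:16,r4:4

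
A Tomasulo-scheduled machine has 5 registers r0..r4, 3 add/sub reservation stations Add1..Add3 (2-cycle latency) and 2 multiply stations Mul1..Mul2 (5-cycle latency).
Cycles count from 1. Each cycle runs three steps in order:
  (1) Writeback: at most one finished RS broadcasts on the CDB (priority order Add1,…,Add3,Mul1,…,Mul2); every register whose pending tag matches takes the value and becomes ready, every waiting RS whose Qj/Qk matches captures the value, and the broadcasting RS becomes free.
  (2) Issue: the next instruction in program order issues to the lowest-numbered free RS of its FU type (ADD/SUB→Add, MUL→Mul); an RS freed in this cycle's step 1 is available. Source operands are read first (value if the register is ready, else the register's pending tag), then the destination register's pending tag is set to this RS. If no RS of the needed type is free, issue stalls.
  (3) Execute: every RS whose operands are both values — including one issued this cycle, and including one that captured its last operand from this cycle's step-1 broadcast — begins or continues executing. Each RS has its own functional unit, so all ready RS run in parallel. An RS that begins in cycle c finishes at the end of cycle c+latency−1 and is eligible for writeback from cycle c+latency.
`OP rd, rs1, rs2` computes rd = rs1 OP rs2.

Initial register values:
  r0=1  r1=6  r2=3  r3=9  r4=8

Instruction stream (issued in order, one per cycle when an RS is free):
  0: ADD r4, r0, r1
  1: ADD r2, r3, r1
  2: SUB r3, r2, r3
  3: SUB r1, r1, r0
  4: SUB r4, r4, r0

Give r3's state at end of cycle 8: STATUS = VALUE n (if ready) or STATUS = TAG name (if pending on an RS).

  c1: issue ADD r4<-Add1  regs: r0:1,r1:6,r2:3,r3:9,r4:Add1
  c2: issue ADD r2<-Add2  regs: r0:1,r1:6,r2:Add2,r3:9,r4:Add1
  c3: CDB Add1=7; issue SUB r3<-Add1  regs: r0:1,r1:6,r2:Add2,r3:Add1,r4:7
  c4: CDB Add2=15; issue SUB r1<-Add2  regs: r0:1,r1:Add2,r2:15,r3:Add1,r4:7
  c5: issue SUB r4<-Add3  regs: r0:1,r1:Add2,r2:15,r3:Add1,r4:Add3
  c6: CDB Add1=6  regs: r0:1,r1:Add2,r2:15,r3:6,r4:Add3
  c7: CDB Add2=5  regs: r0:1,r1:5,r2:15,r3:6,r4:Add3
  c8: CDB Add3=6  regs: r0:1,r1:5,r2:15,r3:6,r4:6

STATUS = VALUE 6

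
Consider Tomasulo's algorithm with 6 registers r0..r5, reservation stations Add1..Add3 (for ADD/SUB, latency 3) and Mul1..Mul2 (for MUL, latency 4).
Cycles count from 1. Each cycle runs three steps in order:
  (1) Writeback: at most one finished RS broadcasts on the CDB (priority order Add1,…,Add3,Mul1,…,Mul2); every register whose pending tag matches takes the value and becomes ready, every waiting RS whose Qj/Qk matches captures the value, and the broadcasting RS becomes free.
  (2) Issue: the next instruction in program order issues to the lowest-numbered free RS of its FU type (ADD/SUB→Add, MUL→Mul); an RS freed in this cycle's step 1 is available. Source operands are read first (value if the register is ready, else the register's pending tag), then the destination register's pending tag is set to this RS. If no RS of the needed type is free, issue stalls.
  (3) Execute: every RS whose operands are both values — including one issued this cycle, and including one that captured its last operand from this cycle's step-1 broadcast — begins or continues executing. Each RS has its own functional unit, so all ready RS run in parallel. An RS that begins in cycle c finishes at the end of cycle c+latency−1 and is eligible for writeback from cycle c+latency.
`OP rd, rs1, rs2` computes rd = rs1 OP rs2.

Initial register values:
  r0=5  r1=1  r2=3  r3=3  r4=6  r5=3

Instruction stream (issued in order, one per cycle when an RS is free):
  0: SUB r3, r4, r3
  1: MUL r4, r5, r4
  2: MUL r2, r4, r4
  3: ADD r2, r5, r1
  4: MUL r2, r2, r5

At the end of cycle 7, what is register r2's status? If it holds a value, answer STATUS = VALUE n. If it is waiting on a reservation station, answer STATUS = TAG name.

STATUS = TAG Mul1

c1: issue SUB r3<-Add1 | r0:5,r1:1,r2:3,r3:Add1,r4:6,r5:3
c2: issue MUL r4<-Mul1 | r0:5,r1:1,r2:3,r3:Add1,r4:Mul1,r5:3
c3: issue MUL r2<-Mul2 | r0:5,r1:1,r2:Mul2,r3:Add1,r4:Mul1,r5:3
c4: CDB Add1=3; issue ADD r2<-Add1 | r0:5,r1:1,r2:Add1,r3:3,r4:Mul1,r5:3
c5: stall | r0:5,r1:1,r2:Add1,r3:3,r4:Mul1,r5:3
c6: CDB Mul1=18; issue MUL r2<-Mul1 | r0:5,r1:1,r2:Mul1,r3:3,r4:18,r5:3
c7: CDB Add1=4 | r0:5,r1:1,r2:Mul1,r3:3,r4:18,r5:3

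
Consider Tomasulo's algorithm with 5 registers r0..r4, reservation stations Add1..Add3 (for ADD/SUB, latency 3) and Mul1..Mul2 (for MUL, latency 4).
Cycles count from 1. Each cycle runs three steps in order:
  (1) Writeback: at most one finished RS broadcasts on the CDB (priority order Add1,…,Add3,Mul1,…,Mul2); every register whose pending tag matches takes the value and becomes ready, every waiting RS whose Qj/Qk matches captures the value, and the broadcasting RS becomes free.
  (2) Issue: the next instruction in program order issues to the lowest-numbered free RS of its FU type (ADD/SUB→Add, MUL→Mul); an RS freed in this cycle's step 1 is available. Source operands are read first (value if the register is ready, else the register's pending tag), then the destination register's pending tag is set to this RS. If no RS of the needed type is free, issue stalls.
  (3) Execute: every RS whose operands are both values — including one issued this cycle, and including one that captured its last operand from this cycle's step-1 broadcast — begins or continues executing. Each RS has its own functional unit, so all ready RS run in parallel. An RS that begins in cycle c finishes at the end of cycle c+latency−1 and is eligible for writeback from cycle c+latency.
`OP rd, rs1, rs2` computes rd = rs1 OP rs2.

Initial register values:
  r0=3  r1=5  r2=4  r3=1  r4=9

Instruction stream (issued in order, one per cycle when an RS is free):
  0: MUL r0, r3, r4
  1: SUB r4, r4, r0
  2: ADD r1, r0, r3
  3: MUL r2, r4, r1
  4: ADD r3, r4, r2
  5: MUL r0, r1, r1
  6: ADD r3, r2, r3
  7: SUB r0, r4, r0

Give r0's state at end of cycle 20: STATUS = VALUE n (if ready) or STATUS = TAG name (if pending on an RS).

STATUS = VALUE -100

c1: issue MUL r0<-Mul1 | r0:Mul1,r1:5,r2:4,r3:1,r4:9
c2: issue SUB r4<-Add1 | r0:Mul1,r1:5,r2:4,r3:1,r4:Add1
c3: issue ADD r1<-Add2 | r0:Mul1,r1:Add2,r2:4,r3:1,r4:Add1
c4: issue MUL r2<-Mul2 | r0:Mul1,r1:Add2,r2:Mul2,r3:1,r4:Add1
c5: CDB Mul1=9; issue ADD r3<-Add3 | r0:9,r1:Add2,r2:Mul2,r3:Add3,r4:Add1
c6: issue MUL r0<-Mul1 | r0:Mul1,r1:Add2,r2:Mul2,r3:Add3,r4:Add1
c7: stall | r0:Mul1,r1:Add2,r2:Mul2,r3:Add3,r4:Add1
c8: CDB Add1=0; issue ADD r3<-Add1 | r0:Mul1,r1:Add2,r2:Mul2,r3:Add1,r4:0
c9: CDB Add2=10; issue SUB r0<-Add2 | r0:Add2,r1:10,r2:Mul2,r3:Add1,r4:0
c10: - | r0:Add2,r1:10,r2:Mul2,r3:Add1,r4:0
c11: - | r0:Add2,r1:10,r2:Mul2,r3:Add1,r4:0
c12: - | r0:Add2,r1:10,r2:Mul2,r3:Add1,r4:0
c13: CDB Mul1=100 | r0:Add2,r1:10,r2:Mul2,r3:Add1,r4:0
c14: CDB Mul2=0 | r0:Add2,r1:10,r2:0,r3:Add1,r4:0
c15: - | r0:Add2,r1:10,r2:0,r3:Add1,r4:0
c16: CDB Add2=-100 | r0:-100,r1:10,r2:0,r3:Add1,r4:0
c17: CDB Add3=0 | r0:-100,r1:10,r2:0,r3:Add1,r4:0
c18: - | r0:-100,r1:10,r2:0,r3:Add1,r4:0
c19: - | r0:-100,r1:10,r2:0,r3:Add1,r4:0
c20: CDB Add1=0 | r0:-100,r1:10,r2:0,r3:0,r4:0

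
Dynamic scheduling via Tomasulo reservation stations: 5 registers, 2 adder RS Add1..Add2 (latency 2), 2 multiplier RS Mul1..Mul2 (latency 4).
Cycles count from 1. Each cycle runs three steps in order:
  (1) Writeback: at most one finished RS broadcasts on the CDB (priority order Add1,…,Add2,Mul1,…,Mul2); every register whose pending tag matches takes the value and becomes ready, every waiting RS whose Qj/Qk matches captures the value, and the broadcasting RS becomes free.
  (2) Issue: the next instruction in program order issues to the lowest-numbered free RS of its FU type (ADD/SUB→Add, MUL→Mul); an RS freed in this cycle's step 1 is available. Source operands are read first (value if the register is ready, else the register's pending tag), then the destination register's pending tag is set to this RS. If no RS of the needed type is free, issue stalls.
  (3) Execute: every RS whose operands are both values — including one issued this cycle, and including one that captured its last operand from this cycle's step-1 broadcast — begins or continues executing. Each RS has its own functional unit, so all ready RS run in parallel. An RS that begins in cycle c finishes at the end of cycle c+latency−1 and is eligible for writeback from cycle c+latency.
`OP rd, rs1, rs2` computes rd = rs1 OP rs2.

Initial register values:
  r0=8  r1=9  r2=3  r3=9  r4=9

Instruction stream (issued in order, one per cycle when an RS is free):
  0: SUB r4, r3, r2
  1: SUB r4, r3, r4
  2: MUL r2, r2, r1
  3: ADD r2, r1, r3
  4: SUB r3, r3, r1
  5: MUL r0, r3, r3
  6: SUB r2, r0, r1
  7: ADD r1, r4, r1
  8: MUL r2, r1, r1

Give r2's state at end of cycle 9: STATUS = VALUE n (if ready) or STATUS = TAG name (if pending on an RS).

STATUS = TAG Mul1

  c1: issue SUB r4<-Add1  regs: r0:8,r1:9,r2:3,r3:9,r4:Add1
  c2: issue SUB r4<-Add2  regs: r0:8,r1:9,r2:3,r3:9,r4:Add2
  c3: CDB Add1=6; issue MUL r2<-Mul1  regs: r0:8,r1:9,r2:Mul1,r3:9,r4:Add2
  c4: issue ADD r2<-Add1  regs: r0:8,r1:9,r2:Add1,r3:9,r4:Add2
  c5: CDB Add2=3; issue SUB r3<-Add2  regs: r0:8,r1:9,r2:Add1,r3:Add2,r4:3
  c6: CDB Add1=18; issue MUL r0<-Mul2  regs: r0:Mul2,r1:9,r2:18,r3:Add2,r4:3
  c7: CDB Add2=0; issue SUB r2<-Add1  regs: r0:Mul2,r1:9,r2:Add1,r3:0,r4:3
  c8: CDB Mul1=27; issue ADD r1<-Add2  regs: r0:Mul2,r1:Add2,r2:Add1,r3:0,r4:3
  c9: issue MUL r2<-Mul1  regs: r0:Mul2,r1:Add2,r2:Mul1,r3:0,r4:3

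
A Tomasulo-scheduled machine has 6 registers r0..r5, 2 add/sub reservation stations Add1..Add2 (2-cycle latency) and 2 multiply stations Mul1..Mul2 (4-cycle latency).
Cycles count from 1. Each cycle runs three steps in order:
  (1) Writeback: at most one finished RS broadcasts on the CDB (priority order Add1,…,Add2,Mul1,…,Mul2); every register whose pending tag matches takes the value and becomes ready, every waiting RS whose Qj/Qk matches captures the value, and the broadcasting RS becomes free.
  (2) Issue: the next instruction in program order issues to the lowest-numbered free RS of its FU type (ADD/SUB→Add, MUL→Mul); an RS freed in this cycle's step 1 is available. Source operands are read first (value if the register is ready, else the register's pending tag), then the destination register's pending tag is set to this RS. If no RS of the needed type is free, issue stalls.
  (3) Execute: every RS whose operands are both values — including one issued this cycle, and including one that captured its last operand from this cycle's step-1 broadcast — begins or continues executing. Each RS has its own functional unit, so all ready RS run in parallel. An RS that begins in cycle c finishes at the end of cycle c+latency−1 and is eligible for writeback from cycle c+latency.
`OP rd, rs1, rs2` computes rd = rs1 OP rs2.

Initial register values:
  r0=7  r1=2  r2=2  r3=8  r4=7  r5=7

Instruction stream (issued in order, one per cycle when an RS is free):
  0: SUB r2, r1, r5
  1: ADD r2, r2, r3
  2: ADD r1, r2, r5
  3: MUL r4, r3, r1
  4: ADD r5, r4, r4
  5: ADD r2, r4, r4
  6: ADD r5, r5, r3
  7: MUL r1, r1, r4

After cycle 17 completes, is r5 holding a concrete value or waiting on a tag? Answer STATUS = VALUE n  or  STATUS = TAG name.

STATUS = VALUE 168

  c1: issue SUB r2<-Add1  regs: r0:7,r1:2,r2:Add1,r3:8,r4:7,r5:7
  c2: issue ADD r2<-Add2  regs: r0:7,r1:2,r2:Add2,r3:8,r4:7,r5:7
  c3: CDB Add1=-5; issue ADD r1<-Add1  regs: r0:7,r1:Add1,r2:Add2,r3:8,r4:7,r5:7
  c4: issue MUL r4<-Mul1  regs: r0:7,r1:Add1,r2:Add2,r3:8,r4:Mul1,r5:7
  c5: CDB Add2=3; issue ADD r5<-Add2  regs: r0:7,r1:Add1,r2:3,r3:8,r4:Mul1,r5:Add2
  c6: stall  regs: r0:7,r1:Add1,r2:3,r3:8,r4:Mul1,r5:Add2
  c7: CDB Add1=10; issue ADD r2<-Add1  regs: r0:7,r1:10,r2:Add1,r3:8,r4:Mul1,r5:Add2
  c8: stall  regs: r0:7,r1:10,r2:Add1,r3:8,r4:Mul1,r5:Add2
  c9: stall  regs: r0:7,r1:10,r2:Add1,r3:8,r4:Mul1,r5:Add2
  c10: stall  regs: r0:7,r1:10,r2:Add1,r3:8,r4:Mul1,r5:Add2
  c11: CDB Mul1=80; stall  regs: r0:7,r1:10,r2:Add1,r3:8,r4:80,r5:Add2
  c12: stall  regs: r0:7,r1:10,r2:Add1,r3:8,r4:80,r5:Add2
  c13: CDB Add1=160; issue ADD r5<-Add1  regs: r0:7,r1:10,r2:160,r3:8,r4:80,r5:Add1
  c14: CDB Add2=160; issue MUL r1<-Mul1  regs: r0:7,r1:Mul1,r2:160,r3:8,r4:80,r5:Add1
  c15: -  regs: r0:7,r1:Mul1,r2:160,r3:8,r4:80,r5:Add1
  c16: CDB Add1=168  regs: r0:7,r1:Mul1,r2:160,r3:8,r4:80,r5:168
  c17: -  regs: r0:7,r1:Mul1,r2:160,r3:8,r4:80,r5:168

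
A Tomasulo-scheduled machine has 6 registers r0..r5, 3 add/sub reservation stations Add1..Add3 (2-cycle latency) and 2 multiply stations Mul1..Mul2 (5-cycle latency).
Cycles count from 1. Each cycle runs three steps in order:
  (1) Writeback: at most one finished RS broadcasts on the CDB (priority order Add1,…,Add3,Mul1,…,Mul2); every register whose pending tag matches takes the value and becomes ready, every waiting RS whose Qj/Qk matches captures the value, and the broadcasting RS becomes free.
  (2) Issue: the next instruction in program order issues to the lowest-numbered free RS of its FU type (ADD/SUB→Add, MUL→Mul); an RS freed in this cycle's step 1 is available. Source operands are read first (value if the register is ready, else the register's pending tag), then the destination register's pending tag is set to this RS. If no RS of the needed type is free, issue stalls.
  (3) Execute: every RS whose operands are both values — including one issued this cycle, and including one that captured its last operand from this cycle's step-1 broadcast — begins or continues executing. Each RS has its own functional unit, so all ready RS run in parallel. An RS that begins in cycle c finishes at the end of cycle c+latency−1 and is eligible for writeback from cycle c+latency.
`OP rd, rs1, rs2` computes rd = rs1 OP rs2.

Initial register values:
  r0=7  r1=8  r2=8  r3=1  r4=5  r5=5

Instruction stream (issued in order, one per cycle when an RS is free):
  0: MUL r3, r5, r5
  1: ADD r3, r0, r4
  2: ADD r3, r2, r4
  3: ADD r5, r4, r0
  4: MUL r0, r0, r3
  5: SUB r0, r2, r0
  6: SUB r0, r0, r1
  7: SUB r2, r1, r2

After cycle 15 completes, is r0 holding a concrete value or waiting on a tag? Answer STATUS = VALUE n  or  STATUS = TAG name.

STATUS = VALUE -91

c1: issue MUL r3<-Mul1 | r0:7,r1:8,r2:8,r3:Mul1,r4:5,r5:5
c2: issue ADD r3<-Add1 | r0:7,r1:8,r2:8,r3:Add1,r4:5,r5:5
c3: issue ADD r3<-Add2 | r0:7,r1:8,r2:8,r3:Add2,r4:5,r5:5
c4: CDB Add1=12; issue ADD r5<-Add1 | r0:7,r1:8,r2:8,r3:Add2,r4:5,r5:Add1
c5: CDB Add2=13; issue MUL r0<-Mul2 | r0:Mul2,r1:8,r2:8,r3:13,r4:5,r5:Add1
c6: CDB Add1=12; issue SUB r0<-Add1 | r0:Add1,r1:8,r2:8,r3:13,r4:5,r5:12
c7: CDB Mul1=25; issue SUB r0<-Add2 | r0:Add2,r1:8,r2:8,r3:13,r4:5,r5:12
c8: issue SUB r2<-Add3 | r0:Add2,r1:8,r2:Add3,r3:13,r4:5,r5:12
c9: - | r0:Add2,r1:8,r2:Add3,r3:13,r4:5,r5:12
c10: CDB Add3=0 | r0:Add2,r1:8,r2:0,r3:13,r4:5,r5:12
c11: CDB Mul2=91 | r0:Add2,r1:8,r2:0,r3:13,r4:5,r5:12
c12: - | r0:Add2,r1:8,r2:0,r3:13,r4:5,r5:12
c13: CDB Add1=-83 | r0:Add2,r1:8,r2:0,r3:13,r4:5,r5:12
c14: - | r0:Add2,r1:8,r2:0,r3:13,r4:5,r5:12
c15: CDB Add2=-91 | r0:-91,r1:8,r2:0,r3:13,r4:5,r5:12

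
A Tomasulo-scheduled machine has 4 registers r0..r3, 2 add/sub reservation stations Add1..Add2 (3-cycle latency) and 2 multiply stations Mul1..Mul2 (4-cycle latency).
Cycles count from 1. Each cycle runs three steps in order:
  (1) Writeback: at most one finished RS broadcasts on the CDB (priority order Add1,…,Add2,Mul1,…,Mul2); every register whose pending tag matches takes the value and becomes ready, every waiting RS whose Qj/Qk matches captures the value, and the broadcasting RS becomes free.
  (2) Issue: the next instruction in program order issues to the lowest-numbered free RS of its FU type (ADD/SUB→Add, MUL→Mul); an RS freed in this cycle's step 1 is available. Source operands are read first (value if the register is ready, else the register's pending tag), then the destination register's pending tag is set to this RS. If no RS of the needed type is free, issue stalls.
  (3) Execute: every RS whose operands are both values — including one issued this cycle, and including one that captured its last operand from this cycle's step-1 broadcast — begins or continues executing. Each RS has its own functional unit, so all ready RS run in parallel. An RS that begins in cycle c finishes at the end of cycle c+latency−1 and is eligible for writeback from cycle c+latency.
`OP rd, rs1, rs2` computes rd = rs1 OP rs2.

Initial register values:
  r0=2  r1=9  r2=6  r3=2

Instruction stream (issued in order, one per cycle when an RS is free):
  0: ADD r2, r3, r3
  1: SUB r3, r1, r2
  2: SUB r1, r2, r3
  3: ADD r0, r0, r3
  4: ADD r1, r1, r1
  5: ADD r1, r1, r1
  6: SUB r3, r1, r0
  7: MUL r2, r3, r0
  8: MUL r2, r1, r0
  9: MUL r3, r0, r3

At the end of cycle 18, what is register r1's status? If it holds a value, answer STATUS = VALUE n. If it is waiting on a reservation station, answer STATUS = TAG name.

  c1: issue ADD r2<-Add1  regs: r0:2,r1:9,r2:Add1,r3:2
  c2: issue SUB r3<-Add2  regs: r0:2,r1:9,r2:Add1,r3:Add2
  c3: stall  regs: r0:2,r1:9,r2:Add1,r3:Add2
  c4: CDB Add1=4; issue SUB r1<-Add1  regs: r0:2,r1:Add1,r2:4,r3:Add2
  c5: stall  regs: r0:2,r1:Add1,r2:4,r3:Add2
  c6: stall  regs: r0:2,r1:Add1,r2:4,r3:Add2
  c7: CDB Add2=5; issue ADD r0<-Add2  regs: r0:Add2,r1:Add1,r2:4,r3:5
  c8: stall  regs: r0:Add2,r1:Add1,r2:4,r3:5
  c9: stall  regs: r0:Add2,r1:Add1,r2:4,r3:5
  c10: CDB Add1=-1; issue ADD r1<-Add1  regs: r0:Add2,r1:Add1,r2:4,r3:5
  c11: CDB Add2=7; issue ADD r1<-Add2  regs: r0:7,r1:Add2,r2:4,r3:5
  c12: stall  regs: r0:7,r1:Add2,r2:4,r3:5
  c13: CDB Add1=-2; issue SUB r3<-Add1  regs: r0:7,r1:Add2,r2:4,r3:Add1
  c14: issue MUL r2<-Mul1  regs: r0:7,r1:Add2,r2:Mul1,r3:Add1
  c15: issue MUL r2<-Mul2  regs: r0:7,r1:Add2,r2:Mul2,r3:Add1
  c16: CDB Add2=-4; stall  regs: r0:7,r1:-4,r2:Mul2,r3:Add1
  c17: stall  regs: r0:7,r1:-4,r2:Mul2,r3:Add1
  c18: stall  regs: r0:7,r1:-4,r2:Mul2,r3:Add1

STATUS = VALUE -4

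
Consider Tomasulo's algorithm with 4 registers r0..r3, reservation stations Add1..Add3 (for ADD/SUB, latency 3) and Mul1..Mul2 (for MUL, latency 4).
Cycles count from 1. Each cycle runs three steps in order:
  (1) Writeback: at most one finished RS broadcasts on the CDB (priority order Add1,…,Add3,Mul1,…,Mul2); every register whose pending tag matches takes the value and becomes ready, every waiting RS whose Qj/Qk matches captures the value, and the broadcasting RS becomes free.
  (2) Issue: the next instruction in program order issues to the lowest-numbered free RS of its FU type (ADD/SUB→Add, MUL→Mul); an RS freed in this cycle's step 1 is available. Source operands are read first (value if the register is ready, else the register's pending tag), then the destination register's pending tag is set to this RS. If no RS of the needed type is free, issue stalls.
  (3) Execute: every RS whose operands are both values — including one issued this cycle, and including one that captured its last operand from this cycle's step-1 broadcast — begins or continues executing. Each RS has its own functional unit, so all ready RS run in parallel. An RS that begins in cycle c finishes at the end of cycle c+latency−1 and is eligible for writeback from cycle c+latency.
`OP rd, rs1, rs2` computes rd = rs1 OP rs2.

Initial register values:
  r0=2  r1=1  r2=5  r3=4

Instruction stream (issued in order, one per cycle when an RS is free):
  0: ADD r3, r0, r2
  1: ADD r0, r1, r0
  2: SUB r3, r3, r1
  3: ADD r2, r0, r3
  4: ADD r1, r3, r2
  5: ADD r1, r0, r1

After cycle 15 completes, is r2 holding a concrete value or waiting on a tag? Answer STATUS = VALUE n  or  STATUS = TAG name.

c1: issue ADD r3<-Add1 | r0:2,r1:1,r2:5,r3:Add1
c2: issue ADD r0<-Add2 | r0:Add2,r1:1,r2:5,r3:Add1
c3: issue SUB r3<-Add3 | r0:Add2,r1:1,r2:5,r3:Add3
c4: CDB Add1=7; issue ADD r2<-Add1 | r0:Add2,r1:1,r2:Add1,r3:Add3
c5: CDB Add2=3; issue ADD r1<-Add2 | r0:3,r1:Add2,r2:Add1,r3:Add3
c6: stall | r0:3,r1:Add2,r2:Add1,r3:Add3
c7: CDB Add3=6; issue ADD r1<-Add3 | r0:3,r1:Add3,r2:Add1,r3:6
c8: - | r0:3,r1:Add3,r2:Add1,r3:6
c9: - | r0:3,r1:Add3,r2:Add1,r3:6
c10: CDB Add1=9 | r0:3,r1:Add3,r2:9,r3:6
c11: - | r0:3,r1:Add3,r2:9,r3:6
c12: - | r0:3,r1:Add3,r2:9,r3:6
c13: CDB Add2=15 | r0:3,r1:Add3,r2:9,r3:6
c14: - | r0:3,r1:Add3,r2:9,r3:6
c15: - | r0:3,r1:Add3,r2:9,r3:6

STATUS = VALUE 9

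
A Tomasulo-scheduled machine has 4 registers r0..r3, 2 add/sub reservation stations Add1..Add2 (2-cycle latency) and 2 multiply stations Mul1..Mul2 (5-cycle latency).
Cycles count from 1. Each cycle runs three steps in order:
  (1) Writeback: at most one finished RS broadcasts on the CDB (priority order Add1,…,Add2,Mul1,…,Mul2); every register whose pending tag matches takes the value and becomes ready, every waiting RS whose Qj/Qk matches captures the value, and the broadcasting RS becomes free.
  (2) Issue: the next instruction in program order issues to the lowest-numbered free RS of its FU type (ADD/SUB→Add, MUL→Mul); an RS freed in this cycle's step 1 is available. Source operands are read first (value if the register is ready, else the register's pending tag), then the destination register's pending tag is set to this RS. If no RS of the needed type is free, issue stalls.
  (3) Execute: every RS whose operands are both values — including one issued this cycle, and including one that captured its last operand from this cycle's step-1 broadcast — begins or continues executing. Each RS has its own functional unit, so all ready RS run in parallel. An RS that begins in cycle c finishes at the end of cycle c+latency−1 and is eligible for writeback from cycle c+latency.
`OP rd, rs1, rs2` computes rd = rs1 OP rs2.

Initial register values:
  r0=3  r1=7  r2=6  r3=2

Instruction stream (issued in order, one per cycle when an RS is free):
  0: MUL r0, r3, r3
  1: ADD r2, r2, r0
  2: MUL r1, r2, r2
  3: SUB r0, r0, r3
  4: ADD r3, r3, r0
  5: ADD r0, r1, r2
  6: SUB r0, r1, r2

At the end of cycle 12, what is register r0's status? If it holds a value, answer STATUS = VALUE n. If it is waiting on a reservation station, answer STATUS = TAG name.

  c1: issue MUL r0<-Mul1  regs: r0:Mul1,r1:7,r2:6,r3:2
  c2: issue ADD r2<-Add1  regs: r0:Mul1,r1:7,r2:Add1,r3:2
  c3: issue MUL r1<-Mul2  regs: r0:Mul1,r1:Mul2,r2:Add1,r3:2
  c4: issue SUB r0<-Add2  regs: r0:Add2,r1:Mul2,r2:Add1,r3:2
  c5: stall  regs: r0:Add2,r1:Mul2,r2:Add1,r3:2
  c6: CDB Mul1=4; stall  regs: r0:Add2,r1:Mul2,r2:Add1,r3:2
  c7: stall  regs: r0:Add2,r1:Mul2,r2:Add1,r3:2
  c8: CDB Add1=10; issue ADD r3<-Add1  regs: r0:Add2,r1:Mul2,r2:10,r3:Add1
  c9: CDB Add2=2; issue ADD r0<-Add2  regs: r0:Add2,r1:Mul2,r2:10,r3:Add1
  c10: stall  regs: r0:Add2,r1:Mul2,r2:10,r3:Add1
  c11: CDB Add1=4; issue SUB r0<-Add1  regs: r0:Add1,r1:Mul2,r2:10,r3:4
  c12: -  regs: r0:Add1,r1:Mul2,r2:10,r3:4

STATUS = TAG Add1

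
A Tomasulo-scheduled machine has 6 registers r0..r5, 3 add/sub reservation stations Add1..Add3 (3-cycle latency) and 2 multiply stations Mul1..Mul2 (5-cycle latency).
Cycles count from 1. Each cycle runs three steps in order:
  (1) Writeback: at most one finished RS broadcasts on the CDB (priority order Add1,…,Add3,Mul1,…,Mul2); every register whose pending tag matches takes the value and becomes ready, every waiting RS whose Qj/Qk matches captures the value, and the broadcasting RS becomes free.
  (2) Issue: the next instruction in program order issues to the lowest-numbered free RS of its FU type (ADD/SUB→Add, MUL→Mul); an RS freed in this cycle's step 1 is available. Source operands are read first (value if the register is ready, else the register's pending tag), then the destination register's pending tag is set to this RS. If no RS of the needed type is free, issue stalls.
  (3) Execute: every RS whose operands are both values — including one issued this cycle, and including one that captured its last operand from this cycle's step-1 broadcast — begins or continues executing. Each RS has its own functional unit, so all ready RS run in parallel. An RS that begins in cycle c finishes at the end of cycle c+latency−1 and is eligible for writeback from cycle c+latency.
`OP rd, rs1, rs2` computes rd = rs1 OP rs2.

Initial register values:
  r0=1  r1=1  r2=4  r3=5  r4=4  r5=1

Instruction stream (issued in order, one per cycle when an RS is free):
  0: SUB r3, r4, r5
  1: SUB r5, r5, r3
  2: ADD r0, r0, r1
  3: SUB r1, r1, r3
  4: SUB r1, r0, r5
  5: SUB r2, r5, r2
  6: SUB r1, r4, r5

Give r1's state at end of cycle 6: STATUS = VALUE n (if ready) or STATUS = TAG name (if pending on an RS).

STATUS = TAG Add3

cycle 1: issue SUB r3<-Add1 // r0:1,r1:1,r2:4,r3:Add1,r4:4,r5:1
cycle 2: issue SUB r5<-Add2 // r0:1,r1:1,r2:4,r3:Add1,r4:4,r5:Add2
cycle 3: issue ADD r0<-Add3 // r0:Add3,r1:1,r2:4,r3:Add1,r4:4,r5:Add2
cycle 4: CDB Add1=3; issue SUB r1<-Add1 // r0:Add3,r1:Add1,r2:4,r3:3,r4:4,r5:Add2
cycle 5: stall // r0:Add3,r1:Add1,r2:4,r3:3,r4:4,r5:Add2
cycle 6: CDB Add3=2; issue SUB r1<-Add3 // r0:2,r1:Add3,r2:4,r3:3,r4:4,r5:Add2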